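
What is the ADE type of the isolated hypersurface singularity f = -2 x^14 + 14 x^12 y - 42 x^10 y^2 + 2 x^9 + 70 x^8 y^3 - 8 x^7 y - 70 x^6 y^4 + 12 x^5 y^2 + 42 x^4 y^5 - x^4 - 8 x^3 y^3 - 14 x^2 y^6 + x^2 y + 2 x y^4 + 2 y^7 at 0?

The Hessian of f at 0 is [[0, 0], [0, 0]] with rank 0, so corank 2. A Groebner basis of the Jacobian ideal J(f) in C{x,y} is {-x^2/6 + x*y^3, x*y + y^4, x^3, x^2*y}; counting standard monomials gives mu = 8. Corank 2; j^3 = x^2*y has shape L^2 M (L != M), so D-series; mu = 8 gives D_8.

D8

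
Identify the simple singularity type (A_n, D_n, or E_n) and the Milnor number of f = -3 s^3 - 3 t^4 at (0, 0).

Type E_6, Milnor number mu = 6.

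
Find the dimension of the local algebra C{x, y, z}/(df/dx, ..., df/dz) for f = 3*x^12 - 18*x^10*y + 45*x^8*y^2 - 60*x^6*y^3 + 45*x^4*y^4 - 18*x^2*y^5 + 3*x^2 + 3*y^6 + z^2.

5

The Hessian of f at 0 has rank 2. Corank 1: A-series; mu = 5 gives A_5.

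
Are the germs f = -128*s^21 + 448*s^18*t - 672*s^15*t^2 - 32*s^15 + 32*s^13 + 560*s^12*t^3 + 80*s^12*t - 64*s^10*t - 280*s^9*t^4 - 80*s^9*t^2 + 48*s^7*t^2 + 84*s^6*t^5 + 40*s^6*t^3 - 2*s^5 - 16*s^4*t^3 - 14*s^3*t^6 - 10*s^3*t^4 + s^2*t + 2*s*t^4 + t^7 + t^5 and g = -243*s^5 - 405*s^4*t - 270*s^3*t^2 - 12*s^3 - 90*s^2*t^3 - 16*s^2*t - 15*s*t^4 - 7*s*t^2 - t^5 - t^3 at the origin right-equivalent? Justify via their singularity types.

The Hessian of f at 0 has rank 0. Corank 2; j^3 = s^2*t has shape L^2 M (L != M), so D-series; mu = 6 gives D_6. The Hessian of g at 0 has rank 0. Corank 2; j^3 = -(2*s + t)^2*(3*s + t) has shape L^2 M (L != M), so D-series; mu = 6 gives D_6. Both have type D_6, hence right-equivalent.

Yes.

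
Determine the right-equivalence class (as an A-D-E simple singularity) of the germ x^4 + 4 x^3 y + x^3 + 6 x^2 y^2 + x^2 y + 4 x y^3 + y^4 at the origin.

The Hessian of f at 0 has rank 0. Corank 2; j^3 = x^2*(x + y) has shape L^2 M (L != M), so D-series; mu = 5 gives D_5.

D5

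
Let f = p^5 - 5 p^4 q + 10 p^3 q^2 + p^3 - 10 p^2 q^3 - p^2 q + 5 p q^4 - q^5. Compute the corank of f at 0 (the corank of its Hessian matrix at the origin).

2

Hessian at 0 has rank 0.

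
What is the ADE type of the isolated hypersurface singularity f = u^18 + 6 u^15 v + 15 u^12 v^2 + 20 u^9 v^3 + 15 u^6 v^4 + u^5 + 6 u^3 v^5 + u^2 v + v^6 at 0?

The Hessian of f at 0 has rank 0. Corank 2; j^3 = u^2*v has shape L^2 M (L != M), so D-series; mu = 7 gives D_7.

D_7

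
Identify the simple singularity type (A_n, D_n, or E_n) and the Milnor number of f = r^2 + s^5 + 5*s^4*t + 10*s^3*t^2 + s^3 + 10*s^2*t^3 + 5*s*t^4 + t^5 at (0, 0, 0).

Type E_{8}, Milnor number mu = 8.

The Hessian of f at 0 has rank 1. Corank 2; j^3 = s^3 is a perfect cube, so E-series; the 5-jet and mu = 8 give E_8.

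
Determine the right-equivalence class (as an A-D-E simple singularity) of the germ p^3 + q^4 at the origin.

The Hessian of f at 0 is [[0, 0], [0, 0]] with rank 0, so corank 2. A Groebner basis of the Jacobian ideal J(f) in C{p,q} is {q^3, p^2}; counting standard monomials gives mu = 6. Corank 2; j^3 = p^3 is a perfect cube, so E-series; the 4-jet and mu = 6 give E_6.

E_{6}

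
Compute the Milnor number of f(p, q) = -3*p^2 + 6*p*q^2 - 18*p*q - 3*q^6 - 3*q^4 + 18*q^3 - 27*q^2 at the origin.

5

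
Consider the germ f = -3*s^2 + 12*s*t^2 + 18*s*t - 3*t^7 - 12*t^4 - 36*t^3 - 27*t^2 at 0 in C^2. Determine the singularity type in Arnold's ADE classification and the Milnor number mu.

Type A_{6}, Milnor number mu = 6.

The Hessian of f at 0 has rank 1. Corank 1: A-series; mu = 6 gives A_6.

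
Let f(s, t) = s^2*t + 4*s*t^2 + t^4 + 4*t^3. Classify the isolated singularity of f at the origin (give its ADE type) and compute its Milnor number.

Type D5, Milnor number mu = 5.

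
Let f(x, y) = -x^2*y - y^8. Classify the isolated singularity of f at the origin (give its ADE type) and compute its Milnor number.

Type D_{9}, Milnor number mu = 9.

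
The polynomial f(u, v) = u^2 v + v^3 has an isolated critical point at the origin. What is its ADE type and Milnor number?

Type D_4, Milnor number mu = 4.

The Hessian of f at 0 has rank 0. Corank 2; j^3 = v*(u^2 + v^2) splits into three distinct lines over C (the quadratic factor has nonzero discriminant), so D_4.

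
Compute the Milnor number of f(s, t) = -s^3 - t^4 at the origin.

The Hessian of f at 0 is [[0, 0], [0, 0]] with rank 0, so corank 2. A Groebner basis of the Jacobian ideal J(f) in C{s,t} is {t^3, s^2}; counting standard monomials gives mu = 6. Corank 2; j^3 = -s^3 is a perfect cube, so E-series; the 4-jet and mu = 6 give E_6.

6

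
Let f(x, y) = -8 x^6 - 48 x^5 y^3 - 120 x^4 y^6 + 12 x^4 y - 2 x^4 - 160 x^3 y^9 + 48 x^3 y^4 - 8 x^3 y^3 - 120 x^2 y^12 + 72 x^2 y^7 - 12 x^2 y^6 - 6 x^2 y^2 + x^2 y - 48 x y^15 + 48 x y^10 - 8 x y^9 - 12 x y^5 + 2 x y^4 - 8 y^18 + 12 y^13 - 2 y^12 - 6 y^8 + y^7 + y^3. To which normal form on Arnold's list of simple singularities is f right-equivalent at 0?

D_4

The Hessian of f at 0 is [[0, 0], [0, 0]] with rank 0, so corank 2. A Groebner basis of the Jacobian ideal J(f) in C{x,y} is {y^3, x^2 + 3*y^2, x*y}; counting standard monomials gives mu = 4. Corank 2; j^3 = y*(x^2 + y^2) splits into three distinct lines over C (the quadratic factor has nonzero discriminant), so D_4.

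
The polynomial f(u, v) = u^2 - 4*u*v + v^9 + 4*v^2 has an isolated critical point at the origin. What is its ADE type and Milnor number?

Type A_8, Milnor number mu = 8.

The Hessian of f at 0 is [[2, -4], [-4, 8]] with rank 1, so corank 1. A Groebner basis of the Jacobian ideal J(f) in C{u,v} is {v^8, u - 2*v}; counting standard monomials gives mu = 8. Corank 1: A-series; mu = 8 gives A_8.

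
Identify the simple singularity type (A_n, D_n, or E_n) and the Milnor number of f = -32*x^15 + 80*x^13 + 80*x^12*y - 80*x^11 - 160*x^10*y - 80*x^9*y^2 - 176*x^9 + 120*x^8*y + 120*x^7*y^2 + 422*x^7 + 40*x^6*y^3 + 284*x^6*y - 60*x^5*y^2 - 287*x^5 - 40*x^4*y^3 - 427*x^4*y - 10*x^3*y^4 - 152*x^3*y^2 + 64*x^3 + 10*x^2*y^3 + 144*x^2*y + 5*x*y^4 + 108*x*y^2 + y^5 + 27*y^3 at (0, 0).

The Hessian of f at 0 has rank 0. Corank 2; j^3 = (4*x + 3*y)^3 is a perfect cube, so E-series; the 5-jet and mu = 8 give E_8.

Type E_8, Milnor number mu = 8.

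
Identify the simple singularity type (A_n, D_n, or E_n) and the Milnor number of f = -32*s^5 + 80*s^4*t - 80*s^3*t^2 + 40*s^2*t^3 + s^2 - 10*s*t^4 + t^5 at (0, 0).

Type A_4, Milnor number mu = 4.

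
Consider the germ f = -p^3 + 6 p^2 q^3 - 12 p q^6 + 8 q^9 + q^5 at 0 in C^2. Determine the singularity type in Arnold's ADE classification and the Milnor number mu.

Type E_{8}, Milnor number mu = 8.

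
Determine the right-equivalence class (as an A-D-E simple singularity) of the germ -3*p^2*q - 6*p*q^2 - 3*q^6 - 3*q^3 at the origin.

The Hessian of f at 0 is [[0, 0], [0, 0]] with rank 0, so corank 2. A Groebner basis of the Jacobian ideal J(f) in C{p,q} is {p^2/6 + q^5 - q^2/6, p^3 + q^3, p*q + q^2}; counting standard monomials gives mu = 7. Corank 2; j^3 = -3*q*(p + q)^2 has shape L^2 M (L != M), so D-series; mu = 7 gives D_7.

D_7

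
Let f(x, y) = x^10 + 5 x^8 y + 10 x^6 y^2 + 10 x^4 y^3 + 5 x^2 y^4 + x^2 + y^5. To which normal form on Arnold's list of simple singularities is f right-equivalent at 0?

The Hessian of f at 0 is [[2, 0], [0, 0]] with rank 1, so corank 1. A Groebner basis of the Jacobian ideal J(f) in C{x,y} is {y^4, x}; counting standard monomials gives mu = 4. Corank 1: A-series; mu = 4 gives A_4.

A4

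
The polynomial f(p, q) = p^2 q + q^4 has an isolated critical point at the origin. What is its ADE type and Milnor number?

The Hessian of f at 0 has rank 0. Corank 2; j^3 = p^2*q has shape L^2 M (L != M), so D-series; mu = 5 gives D_5.

Type D_5, Milnor number mu = 5.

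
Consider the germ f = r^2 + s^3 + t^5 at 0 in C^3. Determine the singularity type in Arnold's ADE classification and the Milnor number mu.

Type E8, Milnor number mu = 8.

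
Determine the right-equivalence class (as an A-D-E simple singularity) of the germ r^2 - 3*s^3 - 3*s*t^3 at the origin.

E_7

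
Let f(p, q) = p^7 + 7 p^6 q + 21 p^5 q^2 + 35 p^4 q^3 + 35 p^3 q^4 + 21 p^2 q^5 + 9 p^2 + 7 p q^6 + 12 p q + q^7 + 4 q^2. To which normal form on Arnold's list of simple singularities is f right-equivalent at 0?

The Hessian of f at 0 has rank 1. Corank 1: A-series; mu = 6 gives A_6.

A_{6}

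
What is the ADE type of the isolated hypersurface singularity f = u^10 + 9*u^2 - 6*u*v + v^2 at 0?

A9

The Hessian of f at 0 has rank 1. Corank 1: A-series; mu = 9 gives A_9.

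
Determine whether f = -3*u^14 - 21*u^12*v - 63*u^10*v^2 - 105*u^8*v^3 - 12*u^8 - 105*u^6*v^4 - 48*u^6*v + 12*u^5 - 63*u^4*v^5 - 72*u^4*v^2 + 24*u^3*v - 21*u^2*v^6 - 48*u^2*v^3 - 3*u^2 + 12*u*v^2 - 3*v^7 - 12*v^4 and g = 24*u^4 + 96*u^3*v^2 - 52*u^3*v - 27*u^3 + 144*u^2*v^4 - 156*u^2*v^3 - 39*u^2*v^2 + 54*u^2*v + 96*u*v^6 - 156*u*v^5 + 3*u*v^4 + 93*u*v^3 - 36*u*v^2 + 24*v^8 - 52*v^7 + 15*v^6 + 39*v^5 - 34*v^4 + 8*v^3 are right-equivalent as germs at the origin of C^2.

No.

The Hessian of f at 0 is [[-6, 0], [0, 0]] with rank 1, so corank 1. A Groebner basis of the Jacobian ideal J(f) in C{u,v} is {u^3, u^2*v - u/4 + v^2/2, -u^2/2 + u*v^2, -u*v/2 + v^3}; counting standard monomials gives mu = 6. Corank 1: A-series; mu = 6 gives A_6. The Hessian of g at 0 is [[0, 0], [0, 0]] with rank 0, so corank 2. A Groebner basis of the Jacobian ideal J(g) in C{u,v} is {-19683*u^2/20327 + 26244*u*v/20327 + v^4 + 27*v^3/20327 - 8748*v^2/20327, u^3 + 26622*u^2/20327 - 35496*u*v/20327 - 18178*v^3/60981 + 11832*v^2/20327, u^2*v + 26649*u^2/20327 - 35532*u*v/20327 - 81637*v^3/182943 + 11844*v^2/20327, 20007*u^2/20327 + u*v^2 - 26676*u*v/20327 - 122209*v^3/182943 + 8892*v^2/20327}; counting standard monomials gives mu = 7. Corank 2; j^3 = -(3*u - 2*v)^3 is a perfect cube, so E-series; the 4-jet and mu = 7 give E_7. f is A_6 but g is E_7, hence not right-equivalent.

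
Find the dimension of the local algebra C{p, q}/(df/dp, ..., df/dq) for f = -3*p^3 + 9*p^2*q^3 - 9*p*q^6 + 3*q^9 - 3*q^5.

8

The Hessian of f at 0 has rank 0. Corank 2; j^3 = -3*p^3 is a perfect cube, so E-series; the 5-jet and mu = 8 give E_8.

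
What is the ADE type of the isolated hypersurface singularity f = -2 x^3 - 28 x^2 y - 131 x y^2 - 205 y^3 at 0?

D_{4}

The Hessian of f at 0 is [[0, 0], [0, 0]] with rank 0, so corank 2. A Groebner basis of the Jacobian ideal J(f) in C{x,y} is {y^3, x^2 - 59*y^2/2, x*y + 11*y^2/2}; counting standard monomials gives mu = 4. Corank 2; j^3 = -(x + 5*y)*(2*x^2 + 18*x*y + 41*y^2) splits into three distinct lines over C (the quadratic factor has nonzero discriminant), so D_4.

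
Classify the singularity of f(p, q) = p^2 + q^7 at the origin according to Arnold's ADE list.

A6

The Hessian of f at 0 has rank 1. Corank 1: A-series; mu = 6 gives A_6.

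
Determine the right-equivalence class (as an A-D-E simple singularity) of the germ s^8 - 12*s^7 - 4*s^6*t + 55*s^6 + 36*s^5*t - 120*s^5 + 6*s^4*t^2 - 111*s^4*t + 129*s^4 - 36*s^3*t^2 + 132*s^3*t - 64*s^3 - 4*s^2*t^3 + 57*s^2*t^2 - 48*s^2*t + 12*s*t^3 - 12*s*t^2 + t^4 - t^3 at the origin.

E6

The Hessian of f at 0 is [[0, 0], [0, 0]] with rank 0, so corank 2. A Groebner basis of the Jacobian ideal J(f) in C{s,t} is {s^3 - 24*s^2 - 12*s*t - 3*t^2/2, s^2*t + 88*s^2 + 44*s*t + 11*t^2/2, -320*s^2 + s*t^2 - 160*s*t - 20*t^2, 1152*s^2 + 576*s*t + t^3 + 72*t^2}; counting standard monomials gives mu = 6. Corank 2; j^3 = -(4*s + t)^3 is a perfect cube, so E-series; the 4-jet and mu = 6 give E_6.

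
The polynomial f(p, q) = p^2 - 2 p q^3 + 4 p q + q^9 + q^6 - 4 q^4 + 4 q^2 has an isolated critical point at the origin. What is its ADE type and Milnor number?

Type A8, Milnor number mu = 8.

The Hessian of f at 0 has rank 1. Corank 1: A-series; mu = 8 gives A_8.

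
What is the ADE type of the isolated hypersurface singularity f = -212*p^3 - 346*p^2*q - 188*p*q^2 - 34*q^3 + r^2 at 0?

D4

The Hessian of f at 0 has rank 1. Corank 2; j^3 = -2*(2*p + q)*(53*p^2 + 60*p*q + 17*q^2) splits into three distinct lines over C (the quadratic factor has nonzero discriminant), so D_4.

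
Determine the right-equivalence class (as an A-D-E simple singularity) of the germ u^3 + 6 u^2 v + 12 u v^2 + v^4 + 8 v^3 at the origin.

E6

The Hessian of f at 0 has rank 0. Corank 2; j^3 = (u + 2*v)^3 is a perfect cube, so E-series; the 4-jet and mu = 6 give E_6.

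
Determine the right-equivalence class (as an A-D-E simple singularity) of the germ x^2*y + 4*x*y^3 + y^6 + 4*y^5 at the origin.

D_7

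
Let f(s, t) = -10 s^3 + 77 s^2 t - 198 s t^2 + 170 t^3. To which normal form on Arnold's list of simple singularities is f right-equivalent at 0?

The Hessian of f at 0 has rank 0. Corank 2; j^3 = -(2*s - 5*t)*(5*s^2 - 26*s*t + 34*t^2) splits into three distinct lines over C (the quadratic factor has nonzero discriminant), so D_4.

D4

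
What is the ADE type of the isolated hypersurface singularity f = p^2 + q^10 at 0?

A_9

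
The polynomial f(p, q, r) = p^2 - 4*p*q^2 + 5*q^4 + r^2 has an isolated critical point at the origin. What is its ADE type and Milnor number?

Type A_{3}, Milnor number mu = 3.

The Hessian of f at 0 has rank 2. Corank 1: A-series; mu = 3 gives A_3.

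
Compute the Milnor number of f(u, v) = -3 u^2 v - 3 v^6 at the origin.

7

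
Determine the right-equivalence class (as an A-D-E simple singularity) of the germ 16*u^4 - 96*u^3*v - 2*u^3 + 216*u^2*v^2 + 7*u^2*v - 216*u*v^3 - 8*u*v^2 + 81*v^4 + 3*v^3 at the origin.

D_5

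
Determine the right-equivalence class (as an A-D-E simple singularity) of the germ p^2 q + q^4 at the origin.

The Hessian of f at 0 is [[0, 0], [0, 0]] with rank 0, so corank 2. A Groebner basis of the Jacobian ideal J(f) in C{p,q} is {p^3, p^2/4 + q^3, p*q}; counting standard monomials gives mu = 5. Corank 2; j^3 = p^2*q has shape L^2 M (L != M), so D-series; mu = 5 gives D_5.

D_5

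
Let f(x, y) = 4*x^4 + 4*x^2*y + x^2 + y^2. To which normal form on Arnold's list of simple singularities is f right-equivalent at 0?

A_1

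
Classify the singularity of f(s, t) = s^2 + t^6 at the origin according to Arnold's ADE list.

The Hessian of f at 0 has rank 1. Corank 1: A-series; mu = 5 gives A_5.

A5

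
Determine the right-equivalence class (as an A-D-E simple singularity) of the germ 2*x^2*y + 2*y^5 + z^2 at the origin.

The Hessian of f at 0 is [[0, 0, 0], [0, 0, 0], [0, 0, 2]] with rank 1, so corank 2. A Groebner basis of the Jacobian ideal J(f) in C{x,y,z} is {x^2/5 + y^4, x^3, x*y, z}; counting standard monomials gives mu = 6. Corank 2; j^3 = 2*x^2*y has shape L^2 M (L != M), so D-series; mu = 6 gives D_6.

D6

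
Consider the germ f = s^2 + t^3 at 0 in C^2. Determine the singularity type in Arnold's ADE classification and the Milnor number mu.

The Hessian of f at 0 is [[2, 0], [0, 0]] with rank 1, so corank 1. A Groebner basis of the Jacobian ideal J(f) in C{s,t} is {t^2, s}; counting standard monomials gives mu = 2. Corank 1: A-series; mu = 2 gives A_2.

Type A2, Milnor number mu = 2.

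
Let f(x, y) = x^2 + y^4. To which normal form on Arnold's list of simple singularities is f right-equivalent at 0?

A3

The Hessian of f at 0 is [[2, 0], [0, 0]] with rank 1, so corank 1. A Groebner basis of the Jacobian ideal J(f) in C{x,y} is {y^3, x}; counting standard monomials gives mu = 3. Corank 1: A-series; mu = 3 gives A_3.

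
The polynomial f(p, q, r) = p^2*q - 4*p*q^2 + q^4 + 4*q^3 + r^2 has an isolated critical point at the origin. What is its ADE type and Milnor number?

The Hessian of f at 0 is [[0, 0, 0], [0, 0, 0], [0, 0, 2]] with rank 1, so corank 2. A Groebner basis of the Jacobian ideal J(f) in C{p,q,r} is {p^3 + 2*p^2 - 8*q^2, p^2/4 + q^3 - q^2, p*q - 2*q^2, r}; counting standard monomials gives mu = 5. Corank 2; j^3 = q*(p - 2*q)^2 has shape L^2 M (L != M), so D-series; mu = 5 gives D_5.

Type D_{5}, Milnor number mu = 5.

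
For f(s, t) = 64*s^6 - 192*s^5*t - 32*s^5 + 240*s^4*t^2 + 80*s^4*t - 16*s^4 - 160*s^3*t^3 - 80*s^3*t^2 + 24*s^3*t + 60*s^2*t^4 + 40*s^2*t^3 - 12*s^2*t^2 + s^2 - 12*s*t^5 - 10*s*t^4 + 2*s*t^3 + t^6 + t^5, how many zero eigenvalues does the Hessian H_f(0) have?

1

The Hessian at 0 is [[2, 0], [0, 0]] of rank 1; hence corank 1.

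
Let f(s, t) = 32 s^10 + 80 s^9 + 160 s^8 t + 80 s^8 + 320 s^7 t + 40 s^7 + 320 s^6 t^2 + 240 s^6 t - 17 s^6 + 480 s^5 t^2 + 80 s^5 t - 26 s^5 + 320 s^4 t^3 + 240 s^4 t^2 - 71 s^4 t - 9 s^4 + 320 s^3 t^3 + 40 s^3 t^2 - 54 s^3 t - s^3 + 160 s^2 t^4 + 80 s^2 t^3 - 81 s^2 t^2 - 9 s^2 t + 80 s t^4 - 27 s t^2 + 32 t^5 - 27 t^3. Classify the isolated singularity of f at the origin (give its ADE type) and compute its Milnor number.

Type E_{8}, Milnor number mu = 8.

The Hessian of f at 0 is [[0, 0], [0, 0]] with rank 0, so corank 2. A Groebner basis of the Jacobian ideal J(f) in C{s,t} is {-11*s^2/3888 + s*t^3 - 11*s*t^2/72 - 11*s*t/648 - 11*t^3/24 - 11*t^2/432, s^2/972 + s*t^2/18 + s*t/162 + t^4 + t^3/6 + t^2/108, s^3 + s^2/8 - 81*s*t^2/4 + 3*s*t/4 - 135*t^3/4 + 9*t^2/8, s^2*t - s^2/72 + 21*s*t^2/4 - s*t/12 + 27*t^3/4 - t^2/8}; counting standard monomials gives mu = 8. Corank 2; j^3 = -(s + 3*t)^3 is a perfect cube, so E-series; the 5-jet and mu = 8 give E_8.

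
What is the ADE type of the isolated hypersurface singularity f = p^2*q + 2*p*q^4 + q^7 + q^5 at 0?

D_{6}

The Hessian of f at 0 has rank 0. Corank 2; j^3 = p^2*q has shape L^2 M (L != M), so D-series; mu = 6 gives D_6.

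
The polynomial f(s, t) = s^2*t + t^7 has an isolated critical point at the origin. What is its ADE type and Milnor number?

Type D_{8}, Milnor number mu = 8.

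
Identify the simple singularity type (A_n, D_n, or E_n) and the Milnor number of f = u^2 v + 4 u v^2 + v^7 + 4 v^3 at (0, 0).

Type D_8, Milnor number mu = 8.

The Hessian of f at 0 has rank 0. Corank 2; j^3 = v*(u + 2*v)^2 has shape L^2 M (L != M), so D-series; mu = 8 gives D_8.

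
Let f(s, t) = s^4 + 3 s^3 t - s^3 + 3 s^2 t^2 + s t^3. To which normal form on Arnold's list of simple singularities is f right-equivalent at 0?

E7

The Hessian of f at 0 has rank 0. Corank 2; j^3 = -s^3 is a perfect cube, so E-series; the 4-jet and mu = 7 give E_7.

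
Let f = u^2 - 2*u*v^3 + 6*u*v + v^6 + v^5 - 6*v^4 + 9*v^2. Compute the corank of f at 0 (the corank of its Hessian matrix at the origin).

1

Hessian at 0 has rank 1.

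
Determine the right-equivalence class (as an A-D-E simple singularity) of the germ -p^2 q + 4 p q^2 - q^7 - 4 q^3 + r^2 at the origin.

D8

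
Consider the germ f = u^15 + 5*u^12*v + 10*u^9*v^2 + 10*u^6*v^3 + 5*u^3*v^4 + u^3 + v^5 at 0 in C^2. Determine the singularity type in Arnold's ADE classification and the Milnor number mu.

Type E8, Milnor number mu = 8.

The Hessian of f at 0 is [[0, 0], [0, 0]] with rank 0, so corank 2. A Groebner basis of the Jacobian ideal J(f) in C{u,v} is {v^4, u^2}; counting standard monomials gives mu = 8. Corank 2; j^3 = u^3 is a perfect cube, so E-series; the 5-jet and mu = 8 give E_8.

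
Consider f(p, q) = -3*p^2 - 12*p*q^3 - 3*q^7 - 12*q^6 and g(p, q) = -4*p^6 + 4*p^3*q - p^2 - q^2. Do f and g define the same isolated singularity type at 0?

The Hessian of f at 0 has rank 1. Corank 1: A-series; mu = 6 gives A_6. The Hessian of g at 0 has rank 2. Corank 0: nondegenerate Morse point, so A_1. f is A_6 but g is A_1, hence not right-equivalent.

No.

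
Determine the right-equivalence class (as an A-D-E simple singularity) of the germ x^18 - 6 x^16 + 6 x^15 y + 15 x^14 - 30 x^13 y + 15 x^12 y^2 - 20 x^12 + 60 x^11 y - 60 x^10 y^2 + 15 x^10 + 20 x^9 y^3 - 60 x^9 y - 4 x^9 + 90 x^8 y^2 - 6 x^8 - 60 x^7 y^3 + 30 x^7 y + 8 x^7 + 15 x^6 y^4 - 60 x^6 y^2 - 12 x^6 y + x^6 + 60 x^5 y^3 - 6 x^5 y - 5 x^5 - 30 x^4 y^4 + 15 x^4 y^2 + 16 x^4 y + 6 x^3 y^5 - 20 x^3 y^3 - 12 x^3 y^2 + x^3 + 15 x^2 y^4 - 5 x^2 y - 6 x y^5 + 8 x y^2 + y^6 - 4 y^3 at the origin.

The Hessian of f at 0 has rank 0. Corank 2; j^3 = (x - 2*y)^2*(x - y) has shape L^2 M (L != M), so D-series; mu = 7 gives D_7.

D_{7}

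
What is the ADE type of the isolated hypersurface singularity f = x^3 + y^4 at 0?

E_6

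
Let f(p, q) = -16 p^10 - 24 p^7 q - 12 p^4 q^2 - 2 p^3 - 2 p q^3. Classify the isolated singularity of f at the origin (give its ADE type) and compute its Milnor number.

Type E_7, Milnor number mu = 7.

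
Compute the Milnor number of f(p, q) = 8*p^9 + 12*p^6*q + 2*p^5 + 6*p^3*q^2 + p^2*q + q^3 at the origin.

4

The Hessian of f at 0 is [[0, 0], [0, 0]] with rank 0, so corank 2. A Groebner basis of the Jacobian ideal J(f) in C{p,q} is {q^3, p^2 + 3*q^2, p*q}; counting standard monomials gives mu = 4. Corank 2; j^3 = q*(p^2 + q^2) splits into three distinct lines over C (the quadratic factor has nonzero discriminant), so D_4.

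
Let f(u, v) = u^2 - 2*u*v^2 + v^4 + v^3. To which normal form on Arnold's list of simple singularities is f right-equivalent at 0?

A_2

The Hessian of f at 0 has rank 1. Corank 1: A-series; mu = 2 gives A_2.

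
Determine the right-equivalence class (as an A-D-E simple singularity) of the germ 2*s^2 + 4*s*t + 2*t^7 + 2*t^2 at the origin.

The Hessian of f at 0 has rank 1. Corank 1: A-series; mu = 6 gives A_6.

A_{6}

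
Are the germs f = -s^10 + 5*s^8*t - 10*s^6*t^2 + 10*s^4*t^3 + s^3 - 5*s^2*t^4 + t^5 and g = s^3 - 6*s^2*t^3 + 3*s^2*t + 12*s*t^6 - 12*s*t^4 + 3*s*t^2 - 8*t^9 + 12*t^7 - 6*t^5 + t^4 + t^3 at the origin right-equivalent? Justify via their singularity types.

No.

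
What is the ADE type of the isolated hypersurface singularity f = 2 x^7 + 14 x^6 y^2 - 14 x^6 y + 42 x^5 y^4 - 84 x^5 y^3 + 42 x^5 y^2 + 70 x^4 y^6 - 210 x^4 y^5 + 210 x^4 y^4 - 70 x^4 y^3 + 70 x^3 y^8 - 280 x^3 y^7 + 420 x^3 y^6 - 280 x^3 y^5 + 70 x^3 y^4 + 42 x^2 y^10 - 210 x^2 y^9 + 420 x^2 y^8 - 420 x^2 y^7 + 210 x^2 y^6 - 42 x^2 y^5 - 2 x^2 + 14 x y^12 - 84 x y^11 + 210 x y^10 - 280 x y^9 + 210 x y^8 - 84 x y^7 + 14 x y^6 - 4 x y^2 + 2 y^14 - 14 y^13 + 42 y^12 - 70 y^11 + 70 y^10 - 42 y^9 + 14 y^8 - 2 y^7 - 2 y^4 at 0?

The Hessian of f at 0 is [[-4, 0], [0, 0]] with rank 1, so corank 1. A Groebner basis of the Jacobian ideal J(f) in C{x,y} is {x^3, x + y^2}; counting standard monomials gives mu = 6. Corank 1: A-series; mu = 6 gives A_6.

A_{6}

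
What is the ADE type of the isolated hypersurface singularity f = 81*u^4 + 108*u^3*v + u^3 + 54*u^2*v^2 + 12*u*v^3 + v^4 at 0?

The Hessian of f at 0 is [[0, 0], [0, 0]] with rank 0, so corank 2. A Groebner basis of the Jacobian ideal J(f) in C{u,v} is {v^4, u*v^2 + v^3/9, u^2}; counting standard monomials gives mu = 6. Corank 2; j^3 = u^3 is a perfect cube, so E-series; the 4-jet and mu = 6 give E_6.

E_6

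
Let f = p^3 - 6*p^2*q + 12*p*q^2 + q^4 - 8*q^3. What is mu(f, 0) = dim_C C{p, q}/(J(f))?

6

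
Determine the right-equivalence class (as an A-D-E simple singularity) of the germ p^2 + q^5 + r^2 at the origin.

The Hessian of f at 0 has rank 2. Corank 1: A-series; mu = 4 gives A_4.

A_4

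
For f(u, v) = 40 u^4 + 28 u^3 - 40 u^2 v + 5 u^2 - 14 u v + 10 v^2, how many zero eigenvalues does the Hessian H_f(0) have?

Hessian at 0 has rank 2.

0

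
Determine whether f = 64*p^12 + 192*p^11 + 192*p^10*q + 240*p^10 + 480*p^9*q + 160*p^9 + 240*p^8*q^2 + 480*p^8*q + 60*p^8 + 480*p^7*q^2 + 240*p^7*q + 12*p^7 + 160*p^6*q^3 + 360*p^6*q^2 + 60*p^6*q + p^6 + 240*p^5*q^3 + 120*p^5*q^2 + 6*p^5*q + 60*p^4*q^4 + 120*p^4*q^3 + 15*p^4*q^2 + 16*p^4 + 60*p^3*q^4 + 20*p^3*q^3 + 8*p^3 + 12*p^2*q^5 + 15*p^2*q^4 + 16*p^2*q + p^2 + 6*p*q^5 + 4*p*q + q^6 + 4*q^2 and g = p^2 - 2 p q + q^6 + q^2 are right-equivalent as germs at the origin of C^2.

Yes.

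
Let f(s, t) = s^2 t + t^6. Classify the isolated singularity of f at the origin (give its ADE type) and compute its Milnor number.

Type D_{7}, Milnor number mu = 7.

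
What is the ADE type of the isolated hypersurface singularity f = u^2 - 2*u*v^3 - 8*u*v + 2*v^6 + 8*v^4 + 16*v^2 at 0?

A5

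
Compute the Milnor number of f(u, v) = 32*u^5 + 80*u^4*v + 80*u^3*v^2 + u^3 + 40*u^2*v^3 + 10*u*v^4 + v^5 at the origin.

8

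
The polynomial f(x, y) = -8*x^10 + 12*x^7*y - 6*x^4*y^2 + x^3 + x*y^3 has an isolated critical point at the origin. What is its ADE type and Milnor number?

Type E7, Milnor number mu = 7.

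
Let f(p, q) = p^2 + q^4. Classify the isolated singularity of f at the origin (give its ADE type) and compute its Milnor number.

The Hessian of f at 0 is [[2, 0], [0, 0]] with rank 1, so corank 1. A Groebner basis of the Jacobian ideal J(f) in C{p,q} is {q^3, p}; counting standard monomials gives mu = 3. Corank 1: A-series; mu = 3 gives A_3.

Type A_3, Milnor number mu = 3.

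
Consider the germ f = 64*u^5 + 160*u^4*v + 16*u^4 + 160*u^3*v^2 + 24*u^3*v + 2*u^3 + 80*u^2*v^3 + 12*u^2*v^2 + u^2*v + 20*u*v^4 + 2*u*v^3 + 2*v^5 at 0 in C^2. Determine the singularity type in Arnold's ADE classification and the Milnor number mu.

The Hessian of f at 0 is [[0, 0], [0, 0]] with rank 0, so corank 2. A Groebner basis of the Jacobian ideal J(f) in C{u,v} is {u^3, u^2*v, -u^2/4 + u*v^2, 7*u^2/2 + u*v + v^3}; counting standard monomials gives mu = 6. Corank 2; j^3 = u^2*(2*u + v) has shape L^2 M (L != M), so D-series; mu = 6 gives D_6.

Type D6, Milnor number mu = 6.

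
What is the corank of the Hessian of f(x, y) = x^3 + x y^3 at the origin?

2

The Hessian at 0 is [[0, 0], [0, 0]] of rank 0; hence corank 2.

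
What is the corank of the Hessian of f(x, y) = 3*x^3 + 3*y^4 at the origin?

Hessian at 0 has rank 0.

2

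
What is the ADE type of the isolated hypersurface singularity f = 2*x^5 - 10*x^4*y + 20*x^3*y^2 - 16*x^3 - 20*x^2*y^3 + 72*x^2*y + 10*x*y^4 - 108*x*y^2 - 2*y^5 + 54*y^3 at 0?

The Hessian of f at 0 has rank 0. Corank 2; j^3 = -2*(2*x - 3*y)^3 is a perfect cube, so E-series; the 5-jet and mu = 8 give E_8.

E_{8}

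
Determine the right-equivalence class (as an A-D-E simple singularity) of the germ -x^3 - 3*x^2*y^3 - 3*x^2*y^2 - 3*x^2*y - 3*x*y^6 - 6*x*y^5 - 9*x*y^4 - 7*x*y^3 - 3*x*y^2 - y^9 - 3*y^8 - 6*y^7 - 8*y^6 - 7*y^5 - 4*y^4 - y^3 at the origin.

E_7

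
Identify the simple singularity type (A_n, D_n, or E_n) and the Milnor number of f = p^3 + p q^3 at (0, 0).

The Hessian of f at 0 has rank 0. Corank 2; j^3 = p^3 is a perfect cube, so E-series; the 4-jet and mu = 7 give E_7.

Type E7, Milnor number mu = 7.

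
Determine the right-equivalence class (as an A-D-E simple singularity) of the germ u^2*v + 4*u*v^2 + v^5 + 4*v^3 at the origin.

D_6

The Hessian of f at 0 is [[0, 0], [0, 0]] with rank 0, so corank 2. A Groebner basis of the Jacobian ideal J(f) in C{u,v} is {u^2/5 + v^4 - 4*v^2/5, u^3 + 8*v^3, u*v + 2*v^2}; counting standard monomials gives mu = 6. Corank 2; j^3 = v*(u + 2*v)^2 has shape L^2 M (L != M), so D-series; mu = 6 gives D_6.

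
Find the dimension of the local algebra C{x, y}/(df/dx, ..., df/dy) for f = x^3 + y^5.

The Hessian of f at 0 is [[0, 0], [0, 0]] with rank 0, so corank 2. A Groebner basis of the Jacobian ideal J(f) in C{x,y} is {y^4, x^2}; counting standard monomials gives mu = 8. Corank 2; j^3 = x^3 is a perfect cube, so E-series; the 5-jet and mu = 8 give E_8.

8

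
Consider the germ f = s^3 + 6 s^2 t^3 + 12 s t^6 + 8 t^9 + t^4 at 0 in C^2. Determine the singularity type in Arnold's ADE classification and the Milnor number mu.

Type E6, Milnor number mu = 6.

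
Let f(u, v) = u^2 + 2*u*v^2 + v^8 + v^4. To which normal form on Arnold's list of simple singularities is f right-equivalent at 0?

The Hessian of f at 0 has rank 1. Corank 1: A-series; mu = 7 gives A_7.

A_7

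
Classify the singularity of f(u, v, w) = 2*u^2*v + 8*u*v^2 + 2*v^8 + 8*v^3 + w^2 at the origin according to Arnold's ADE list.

The Hessian of f at 0 has rank 1. Corank 2; j^3 = 2*v*(u + 2*v)^2 has shape L^2 M (L != M), so D-series; mu = 9 gives D_9.

D_9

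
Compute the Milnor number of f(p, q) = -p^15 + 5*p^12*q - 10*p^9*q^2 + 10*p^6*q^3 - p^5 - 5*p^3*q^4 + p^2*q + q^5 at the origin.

6

The Hessian of f at 0 is [[0, 0], [0, 0]] with rank 0, so corank 2. A Groebner basis of the Jacobian ideal J(f) in C{p,q} is {p^2/5 + q^4, p^3, p*q}; counting standard monomials gives mu = 6. Corank 2; j^3 = p^2*q has shape L^2 M (L != M), so D-series; mu = 6 gives D_6.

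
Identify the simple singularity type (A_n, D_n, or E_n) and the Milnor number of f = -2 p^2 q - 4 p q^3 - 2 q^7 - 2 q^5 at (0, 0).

The Hessian of f at 0 has rank 0. Corank 2; j^3 = -2*p^2*q has shape L^2 M (L != M), so D-series; mu = 8 gives D_8.

Type D_{8}, Milnor number mu = 8.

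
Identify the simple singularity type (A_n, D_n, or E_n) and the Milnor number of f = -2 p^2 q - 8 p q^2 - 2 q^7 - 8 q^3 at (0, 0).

Type D8, Milnor number mu = 8.

The Hessian of f at 0 has rank 0. Corank 2; j^3 = -2*q*(p + 2*q)^2 has shape L^2 M (L != M), so D-series; mu = 8 gives D_8.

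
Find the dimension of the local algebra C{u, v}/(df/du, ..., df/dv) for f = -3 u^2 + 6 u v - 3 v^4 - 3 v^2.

3

The Hessian of f at 0 is [[-6, 6], [6, -6]] with rank 1, so corank 1. A Groebner basis of the Jacobian ideal J(f) in C{u,v} is {v^3, u - v}; counting standard monomials gives mu = 3. Corank 1: A-series; mu = 3 gives A_3.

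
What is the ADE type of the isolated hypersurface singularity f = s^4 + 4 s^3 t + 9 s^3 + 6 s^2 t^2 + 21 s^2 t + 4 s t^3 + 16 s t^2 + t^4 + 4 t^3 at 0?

D_5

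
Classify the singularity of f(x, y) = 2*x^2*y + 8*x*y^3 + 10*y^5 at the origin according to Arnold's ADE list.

D_{6}

The Hessian of f at 0 is [[0, 0], [0, 0]] with rank 0, so corank 2. A Groebner basis of the Jacobian ideal J(f) in C{x,y} is {x^3, x^2*y, -2*x^2 + x*y^2, x*y/2 + y^3}; counting standard monomials gives mu = 6. Corank 2; j^3 = 2*x^2*y has shape L^2 M (L != M), so D-series; mu = 6 gives D_6.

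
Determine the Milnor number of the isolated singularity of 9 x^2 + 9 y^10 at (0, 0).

9

The Hessian of f at 0 has rank 1. Corank 1: A-series; mu = 9 gives A_9.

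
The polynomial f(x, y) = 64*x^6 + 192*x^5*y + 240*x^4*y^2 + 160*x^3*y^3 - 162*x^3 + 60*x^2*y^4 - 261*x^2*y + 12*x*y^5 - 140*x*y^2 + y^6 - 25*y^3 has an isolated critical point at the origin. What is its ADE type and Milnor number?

Type D_7, Milnor number mu = 7.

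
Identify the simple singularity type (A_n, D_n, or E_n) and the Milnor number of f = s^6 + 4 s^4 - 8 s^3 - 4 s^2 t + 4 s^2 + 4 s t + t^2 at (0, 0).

Type A5, Milnor number mu = 5.

The Hessian of f at 0 has rank 1. Corank 1: A-series; mu = 5 gives A_5.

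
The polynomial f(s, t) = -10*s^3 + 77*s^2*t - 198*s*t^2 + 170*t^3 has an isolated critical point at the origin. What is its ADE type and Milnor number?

Type D_4, Milnor number mu = 4.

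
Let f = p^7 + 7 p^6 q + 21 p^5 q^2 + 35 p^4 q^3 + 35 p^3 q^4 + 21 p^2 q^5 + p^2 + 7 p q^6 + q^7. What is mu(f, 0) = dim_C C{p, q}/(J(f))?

6

The Hessian of f at 0 has rank 1. Corank 1: A-series; mu = 6 gives A_6.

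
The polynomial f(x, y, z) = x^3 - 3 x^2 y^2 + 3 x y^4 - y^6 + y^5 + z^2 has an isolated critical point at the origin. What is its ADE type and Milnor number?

The Hessian of f at 0 is [[0, 0, 0], [0, 0, 0], [0, 0, 2]] with rank 1, so corank 2. A Groebner basis of the Jacobian ideal J(f) in C{x,y,z} is {y^4, x^3, -x^2/2 + x*y^2, z}; counting standard monomials gives mu = 8. Corank 2; j^3 = x^3 is a perfect cube, so E-series; the 5-jet and mu = 8 give E_8.

Type E_8, Milnor number mu = 8.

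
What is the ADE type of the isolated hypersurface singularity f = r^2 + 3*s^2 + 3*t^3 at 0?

A_2

The Hessian of f at 0 is [[6, 0, 0], [0, 0, 0], [0, 0, 2]] with rank 2, so corank 1. A Groebner basis of the Jacobian ideal J(f) in C{s,t,r} is {t^2, s, r}; counting standard monomials gives mu = 2. Corank 1: A-series; mu = 2 gives A_2.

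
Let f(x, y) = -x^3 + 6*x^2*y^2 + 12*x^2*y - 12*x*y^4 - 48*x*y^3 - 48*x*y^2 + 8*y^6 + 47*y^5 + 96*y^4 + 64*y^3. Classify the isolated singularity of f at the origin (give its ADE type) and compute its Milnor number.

Type E_{8}, Milnor number mu = 8.

The Hessian of f at 0 has rank 0. Corank 2; j^3 = -(x - 4*y)^3 is a perfect cube, so E-series; the 5-jet and mu = 8 give E_8.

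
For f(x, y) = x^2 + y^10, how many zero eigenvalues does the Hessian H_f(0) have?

Hessian at 0 has rank 1.

1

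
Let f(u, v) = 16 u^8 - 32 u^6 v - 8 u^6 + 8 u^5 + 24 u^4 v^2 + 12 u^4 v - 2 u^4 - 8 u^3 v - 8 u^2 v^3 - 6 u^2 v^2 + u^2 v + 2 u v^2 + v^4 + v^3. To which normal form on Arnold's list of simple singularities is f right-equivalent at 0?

The Hessian of f at 0 is [[0, 0], [0, 0]] with rank 0, so corank 2. A Groebner basis of the Jacobian ideal J(f) in C{u,v} is {u*v^2 + u*v/2 + v^2/2, -u*v/2 + v^3 - v^2/2, u^2 + 4*u*v + 3*v^2}; counting standard monomials gives mu = 5. Corank 2; j^3 = v*(u + v)^2 has shape L^2 M (L != M), so D-series; mu = 5 gives D_5.

D_5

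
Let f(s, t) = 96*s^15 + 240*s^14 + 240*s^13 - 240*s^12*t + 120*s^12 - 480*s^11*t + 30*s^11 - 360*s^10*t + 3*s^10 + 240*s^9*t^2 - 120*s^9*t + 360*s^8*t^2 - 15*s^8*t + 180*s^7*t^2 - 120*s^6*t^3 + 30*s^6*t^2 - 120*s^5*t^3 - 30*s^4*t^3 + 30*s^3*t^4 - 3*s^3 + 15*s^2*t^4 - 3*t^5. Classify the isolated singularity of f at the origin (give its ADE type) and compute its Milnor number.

The Hessian of f at 0 is [[0, 0], [0, 0]] with rank 0, so corank 2. A Groebner basis of the Jacobian ideal J(f) in C{s,t} is {t^4, s^2}; counting standard monomials gives mu = 8. Corank 2; j^3 = -3*s^3 is a perfect cube, so E-series; the 5-jet and mu = 8 give E_8.

Type E_8, Milnor number mu = 8.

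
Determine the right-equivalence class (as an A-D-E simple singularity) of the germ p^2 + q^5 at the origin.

A_4

The Hessian of f at 0 is [[2, 0], [0, 0]] with rank 1, so corank 1. A Groebner basis of the Jacobian ideal J(f) in C{p,q} is {q^4, p}; counting standard monomials gives mu = 4. Corank 1: A-series; mu = 4 gives A_4.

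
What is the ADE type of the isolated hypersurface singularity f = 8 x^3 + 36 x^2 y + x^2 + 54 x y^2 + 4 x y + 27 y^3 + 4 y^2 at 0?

The Hessian of f at 0 is [[2, 4], [4, 8]] with rank 1, so corank 1. A Groebner basis of the Jacobian ideal J(f) in C{x,y} is {y^2, x + 2*y}; counting standard monomials gives mu = 2. Corank 1: A-series; mu = 2 gives A_2.

A_2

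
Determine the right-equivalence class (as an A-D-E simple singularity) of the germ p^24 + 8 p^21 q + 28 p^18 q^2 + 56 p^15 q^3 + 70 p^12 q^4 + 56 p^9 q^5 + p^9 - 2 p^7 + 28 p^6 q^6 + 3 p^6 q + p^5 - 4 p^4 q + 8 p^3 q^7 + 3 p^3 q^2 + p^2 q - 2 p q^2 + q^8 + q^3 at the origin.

D9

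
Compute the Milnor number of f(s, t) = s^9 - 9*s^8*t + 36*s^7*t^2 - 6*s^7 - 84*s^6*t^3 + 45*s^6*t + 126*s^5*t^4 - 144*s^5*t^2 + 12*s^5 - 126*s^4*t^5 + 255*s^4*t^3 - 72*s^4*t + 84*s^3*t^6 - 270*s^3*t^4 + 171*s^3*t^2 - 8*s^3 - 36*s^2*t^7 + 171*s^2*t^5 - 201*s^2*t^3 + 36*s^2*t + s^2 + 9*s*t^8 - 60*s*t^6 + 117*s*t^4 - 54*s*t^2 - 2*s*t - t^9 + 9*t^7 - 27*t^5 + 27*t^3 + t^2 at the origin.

The Hessian of f at 0 is [[2, -2], [-2, 2]] with rank 1, so corank 1. A Groebner basis of the Jacobian ideal J(f) in C{s,t} is {t^2, s - t}; counting standard monomials gives mu = 2. Corank 1: A-series; mu = 2 gives A_2.

2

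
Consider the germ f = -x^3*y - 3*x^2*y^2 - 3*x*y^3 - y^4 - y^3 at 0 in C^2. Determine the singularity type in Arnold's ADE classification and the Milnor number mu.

Type E_{7}, Milnor number mu = 7.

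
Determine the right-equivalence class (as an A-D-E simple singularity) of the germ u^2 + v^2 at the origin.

The Hessian of f at 0 is [[2, 0], [0, 2]] with rank 2, so corank 0. A Groebner basis of the Jacobian ideal J(f) in C{u,v} is {u, v}; counting standard monomials gives mu = 1. Corank 0: nondegenerate Morse point, so A_1.

A_{1}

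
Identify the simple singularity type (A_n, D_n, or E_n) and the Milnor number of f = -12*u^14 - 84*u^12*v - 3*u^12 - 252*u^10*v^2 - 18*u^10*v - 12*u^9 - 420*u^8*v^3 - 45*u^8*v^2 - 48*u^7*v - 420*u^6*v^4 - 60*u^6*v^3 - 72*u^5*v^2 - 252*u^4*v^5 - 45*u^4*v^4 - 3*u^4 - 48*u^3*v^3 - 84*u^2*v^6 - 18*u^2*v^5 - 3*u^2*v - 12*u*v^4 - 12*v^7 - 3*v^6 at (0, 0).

The Hessian of f at 0 has rank 0. Corank 2; j^3 = -3*u^2*v has shape L^2 M (L != M), so D-series; mu = 7 gives D_7.

Type D7, Milnor number mu = 7.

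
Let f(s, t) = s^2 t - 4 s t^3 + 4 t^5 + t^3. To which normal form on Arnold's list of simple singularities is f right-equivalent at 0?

D_{4}

The Hessian of f at 0 has rank 0. Corank 2; j^3 = t*(s^2 + t^2) splits into three distinct lines over C (the quadratic factor has nonzero discriminant), so D_4.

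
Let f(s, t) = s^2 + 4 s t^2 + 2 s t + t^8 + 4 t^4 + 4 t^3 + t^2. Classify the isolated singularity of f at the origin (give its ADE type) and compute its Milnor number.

Type A_{7}, Milnor number mu = 7.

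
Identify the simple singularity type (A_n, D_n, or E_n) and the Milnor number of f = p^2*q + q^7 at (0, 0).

The Hessian of f at 0 has rank 0. Corank 2; j^3 = p^2*q has shape L^2 M (L != M), so D-series; mu = 8 gives D_8.

Type D_8, Milnor number mu = 8.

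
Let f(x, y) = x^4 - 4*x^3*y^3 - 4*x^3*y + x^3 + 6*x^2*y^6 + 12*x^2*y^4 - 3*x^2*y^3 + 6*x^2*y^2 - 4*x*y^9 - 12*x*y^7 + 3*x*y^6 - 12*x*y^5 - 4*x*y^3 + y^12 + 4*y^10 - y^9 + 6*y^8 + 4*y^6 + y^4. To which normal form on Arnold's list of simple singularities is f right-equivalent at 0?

E6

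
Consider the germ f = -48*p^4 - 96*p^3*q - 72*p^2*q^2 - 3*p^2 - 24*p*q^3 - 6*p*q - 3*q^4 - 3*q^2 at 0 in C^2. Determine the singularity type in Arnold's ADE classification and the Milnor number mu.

Type A_3, Milnor number mu = 3.

The Hessian of f at 0 is [[-6, -6], [-6, -6]] with rank 1, so corank 1. A Groebner basis of the Jacobian ideal J(f) in C{p,q} is {q^3, p + q}; counting standard monomials gives mu = 3. Corank 1: A-series; mu = 3 gives A_3.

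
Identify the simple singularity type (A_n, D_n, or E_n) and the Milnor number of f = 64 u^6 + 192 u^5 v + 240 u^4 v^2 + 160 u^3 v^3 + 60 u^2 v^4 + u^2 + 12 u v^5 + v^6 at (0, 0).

The Hessian of f at 0 has rank 1. Corank 1: A-series; mu = 5 gives A_5.

Type A_5, Milnor number mu = 5.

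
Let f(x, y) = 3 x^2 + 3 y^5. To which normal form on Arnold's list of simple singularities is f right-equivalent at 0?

The Hessian of f at 0 has rank 1. Corank 1: A-series; mu = 4 gives A_4.

A4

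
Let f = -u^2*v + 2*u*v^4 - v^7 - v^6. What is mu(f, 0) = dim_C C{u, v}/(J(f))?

7

The Hessian of f at 0 has rank 0. Corank 2; j^3 = -u^2*v has shape L^2 M (L != M), so D-series; mu = 7 gives D_7.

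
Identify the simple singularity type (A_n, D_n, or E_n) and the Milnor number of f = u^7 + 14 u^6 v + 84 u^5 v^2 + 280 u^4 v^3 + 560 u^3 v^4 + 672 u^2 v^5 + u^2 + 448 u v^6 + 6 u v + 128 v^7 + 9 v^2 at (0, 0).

Type A6, Milnor number mu = 6.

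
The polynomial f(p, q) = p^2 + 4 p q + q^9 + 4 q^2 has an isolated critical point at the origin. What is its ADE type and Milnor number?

Type A_8, Milnor number mu = 8.

The Hessian of f at 0 has rank 1. Corank 1: A-series; mu = 8 gives A_8.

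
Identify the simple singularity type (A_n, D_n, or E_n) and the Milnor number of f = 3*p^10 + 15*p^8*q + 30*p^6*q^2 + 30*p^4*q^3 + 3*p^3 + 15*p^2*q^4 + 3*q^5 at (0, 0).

Type E_8, Milnor number mu = 8.

The Hessian of f at 0 has rank 0. Corank 2; j^3 = 3*p^3 is a perfect cube, so E-series; the 5-jet and mu = 8 give E_8.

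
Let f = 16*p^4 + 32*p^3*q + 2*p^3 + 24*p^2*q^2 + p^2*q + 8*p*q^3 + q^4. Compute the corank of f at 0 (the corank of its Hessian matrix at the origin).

2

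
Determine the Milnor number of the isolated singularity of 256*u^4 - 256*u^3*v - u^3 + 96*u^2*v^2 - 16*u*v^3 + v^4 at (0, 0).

6

The Hessian of f at 0 is [[0, 0], [0, 0]] with rank 0, so corank 2. A Groebner basis of the Jacobian ideal J(f) in C{u,v} is {v^4, u*v^2 - v^3/12, u^2}; counting standard monomials gives mu = 6. Corank 2; j^3 = -u^3 is a perfect cube, so E-series; the 4-jet and mu = 6 give E_6.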